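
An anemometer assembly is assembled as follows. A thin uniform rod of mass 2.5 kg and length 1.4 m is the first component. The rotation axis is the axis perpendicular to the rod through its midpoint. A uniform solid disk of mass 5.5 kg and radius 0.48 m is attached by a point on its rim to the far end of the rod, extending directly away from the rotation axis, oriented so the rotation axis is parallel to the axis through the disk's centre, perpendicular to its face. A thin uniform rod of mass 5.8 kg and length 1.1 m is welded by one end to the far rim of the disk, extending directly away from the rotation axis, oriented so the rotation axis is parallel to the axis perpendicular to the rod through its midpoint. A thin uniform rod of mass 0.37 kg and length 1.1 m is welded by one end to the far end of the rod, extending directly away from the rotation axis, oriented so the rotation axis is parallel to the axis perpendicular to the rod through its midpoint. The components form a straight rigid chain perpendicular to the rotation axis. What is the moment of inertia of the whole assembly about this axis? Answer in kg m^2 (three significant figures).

Thin rod: I_cm = (1/12)ML² = (1/12)(2.5)(1.4)² = 0.40833 kg m^2; axis through the centre, so I = 0.40833 kg m^2.
Solid disk: I_cm = (1/2)MR² = (1/2)(5.5)(0.48)² = 0.6336 kg m^2; centre at d = 0.7 + 0.48 = 1.18 m, so I = I_cm + Md² gives I = 0.6336 + (5.5)(1.18)² = 8.2918 kg m^2.
Thin rod: I_cm = (1/12)ML² = (1/12)(5.8)(1.1)² = 0.58483 kg m^2; centre at d = 0.7 + 0.48 + 0.48 + 0.55 = 2.21 m, so I = I_cm + Md² gives I = 0.58483 + (5.8)(2.21)² = 28.913 kg m^2.
Thin rod: I_cm = (1/12)ML² = (1/12)(0.37)(1.1)² = 0.037308 kg m^2; centre at d = 0.7 + 0.48 + 0.48 + 0.55 + 0.55 + 0.55 = 3.31 m, so I = I_cm + Md² gives I = 0.037308 + (0.37)(3.31)² = 4.0911 kg m^2.
Total I = 0.40833 + 8.2918 + 28.913 + 4.0911 = 41.704 kg m^2.

41.7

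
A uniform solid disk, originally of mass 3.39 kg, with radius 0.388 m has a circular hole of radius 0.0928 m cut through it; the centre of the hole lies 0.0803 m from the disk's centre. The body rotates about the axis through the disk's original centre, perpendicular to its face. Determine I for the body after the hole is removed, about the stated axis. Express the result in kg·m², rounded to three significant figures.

0.253

Unpierced body about its centre: I₀ = (1/2)MR² = (1/2)(3.39)(0.388)² = 0.25517 kg·m².
The removed disk has mass m = M·(r/R)² = (3.39)(0.0928/0.388)² = 0.19392 kg (same uniform areal density).
Its moment of inertia about the rotation axis (parallel-axis theorem): I_hole = (1/2)mr² + md² = (1/2)(0.19392)(0.0928)² + (0.19392)(0.0803)² = 0.0020855 kg·m².
Treating the hole as negative mass, I = I₀ − I_hole = 0.25517 − 0.0020855 = 0.25309 kg·m².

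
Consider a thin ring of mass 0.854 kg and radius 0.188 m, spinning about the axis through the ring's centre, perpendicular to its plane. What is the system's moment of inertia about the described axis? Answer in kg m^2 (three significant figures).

0.0302

I_cm = MR² = (0.854)(0.188)² = 0.030184 kg m^2; axis through the centre, so I = 0.030184 kg m^2.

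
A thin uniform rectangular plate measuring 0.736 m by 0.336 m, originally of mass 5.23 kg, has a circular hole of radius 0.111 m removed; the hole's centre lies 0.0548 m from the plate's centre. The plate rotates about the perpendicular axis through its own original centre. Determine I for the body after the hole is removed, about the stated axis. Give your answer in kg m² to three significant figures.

Unpierced body about its centre: I₀ = (1/12)M(a²+b²) = (1/12)(5.23)[(0.736)² + (0.336)²] = 0.28529 kg m².
The removed disk has mass m = M·πr²/(ab) = (5.23)·π(0.111)²/(0.736·0.336) = 0.81862 kg (same uniform areal density).
Its moment of inertia about the rotation axis (parallel-axis theorem): I_hole = (1/2)mr² + md² = (1/2)(0.81862)(0.111)² + (0.81862)(0.0548)² = 0.0075014 kg m².
Treating the hole as negative mass, I = I₀ − I_hole = 0.28529 − 0.0075014 = 0.27779 kg m².

0.278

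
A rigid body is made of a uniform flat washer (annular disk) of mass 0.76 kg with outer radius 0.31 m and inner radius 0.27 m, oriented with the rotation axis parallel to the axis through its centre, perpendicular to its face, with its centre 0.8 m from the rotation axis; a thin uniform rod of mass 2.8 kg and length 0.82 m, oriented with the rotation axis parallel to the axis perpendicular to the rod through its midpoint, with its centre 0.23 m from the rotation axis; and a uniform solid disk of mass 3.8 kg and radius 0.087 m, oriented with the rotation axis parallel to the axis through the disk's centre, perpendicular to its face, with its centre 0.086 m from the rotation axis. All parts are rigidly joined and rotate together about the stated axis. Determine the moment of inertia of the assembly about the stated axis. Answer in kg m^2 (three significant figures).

0.898

Annular disk: I_cm = (1/2)M(R²+r²) = (1/2)(0.76)[(0.31)² + (0.27)²] = 0.06422 kg m^2; centre at d = 0.8 m, so the parallel axis theorem gives I = 0.06422 + (0.76)(0.8)² = 0.55062 kg m^2.
Thin rod: I_cm = (1/12)ML² = (1/12)(2.8)(0.82)² = 0.15689 kg m^2; centre at d = 0.23 m, so the parallel axis theorem gives I = 0.15689 + (2.8)(0.23)² = 0.30501 kg m^2.
Solid disk: I_cm = (1/2)MR² = (1/2)(3.8)(0.087)² = 0.014381 kg m^2; centre at d = 0.086 m, so the parallel axis theorem gives I = 0.014381 + (3.8)(0.086)² = 0.042486 kg m^2.
Total I = 0.55062 + 0.30501 + 0.042486 = 0.89812 kg m^2.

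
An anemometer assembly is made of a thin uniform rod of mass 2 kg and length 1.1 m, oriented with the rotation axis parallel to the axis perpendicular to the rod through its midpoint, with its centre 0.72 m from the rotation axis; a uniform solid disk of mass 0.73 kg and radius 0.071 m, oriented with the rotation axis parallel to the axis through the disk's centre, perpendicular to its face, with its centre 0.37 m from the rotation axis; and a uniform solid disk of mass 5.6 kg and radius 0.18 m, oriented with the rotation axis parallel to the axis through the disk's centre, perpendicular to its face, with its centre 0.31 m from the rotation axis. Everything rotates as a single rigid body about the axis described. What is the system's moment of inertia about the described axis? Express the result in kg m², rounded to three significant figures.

Thin rod: I_cm = (1/12)ML² = (1/12)(2)(1.1)² = 0.20167 kg m²; centre at d = 0.72 m, so I = I_cm + Md² gives I = 0.20167 + (2)(0.72)² = 1.2385 kg m².
Solid disk: I_cm = (1/2)MR² = (1/2)(0.73)(0.071)² = 0.00184 kg m²; centre at d = 0.37 m, so I = I_cm + Md² gives I = 0.00184 + (0.73)(0.37)² = 0.10178 kg m².
Solid disk: I_cm = (1/2)MR² = (1/2)(5.6)(0.18)² = 0.09072 kg m²; centre at d = 0.31 m, so I = I_cm + Md² gives I = 0.09072 + (5.6)(0.31)² = 0.62888 kg m².
Total I = 1.2385 + 0.10178 + 0.62888 = 1.9691 kg m².

1.97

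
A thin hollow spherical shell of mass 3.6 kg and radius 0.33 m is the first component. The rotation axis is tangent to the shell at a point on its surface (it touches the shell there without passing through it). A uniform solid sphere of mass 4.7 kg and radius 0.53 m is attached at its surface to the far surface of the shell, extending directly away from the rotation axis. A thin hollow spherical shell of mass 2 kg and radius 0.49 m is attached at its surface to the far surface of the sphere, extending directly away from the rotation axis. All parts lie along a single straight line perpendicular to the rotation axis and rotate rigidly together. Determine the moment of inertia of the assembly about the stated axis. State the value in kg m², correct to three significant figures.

Spherical shell: I_cm = (2/3)MR² = (2/3)(3.6)(0.33)² = 0.26136 kg m²; centre at d = 0.33 m, so I = I_cm + Md² gives I = 0.26136 + (3.6)(0.33)² = 0.6534 kg m².
Solid sphere: I_cm = (2/5)MR² = (2/5)(4.7)(0.53)² = 0.52809 kg m²; centre at d = 0.33 + 0.33 + 0.53 = 1.19 m, so I = I_cm + Md² gives I = 0.52809 + (4.7)(1.19)² = 7.1838 kg m².
Spherical shell: I_cm = (2/3)MR² = (2/3)(2)(0.49)² = 0.32013 kg m²; centre at d = 0.33 + 0.33 + 0.53 + 0.53 + 0.49 = 2.21 m, so I = I_cm + Md² gives I = 0.32013 + (2)(2.21)² = 10.088 kg m².
Total I = 0.6534 + 7.1838 + 10.088 = 17.925 kg m².

17.9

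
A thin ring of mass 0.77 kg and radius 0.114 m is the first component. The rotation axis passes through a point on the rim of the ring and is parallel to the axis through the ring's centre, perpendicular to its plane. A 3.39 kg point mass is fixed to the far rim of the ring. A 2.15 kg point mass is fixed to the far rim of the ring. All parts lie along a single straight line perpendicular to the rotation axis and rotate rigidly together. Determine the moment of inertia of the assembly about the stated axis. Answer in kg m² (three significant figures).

Thin ring: I_cm = MR² = (0.77)(0.114)² = 0.010007 kg m²; centre at d = 0.114 m, so the parallel axis theorem gives I = 0.010007 + (0.77)(0.114)² = 0.020014 kg m².
Point mass: I_cm = 0; centre at d = 0.114 + 0.114 = 0.228 m, so the parallel axis theorem gives I = 0 + (3.39)(0.228)² = 0.17623 kg m².
Point mass: I_cm = 0; centre at d = 0.114 + 0.114 = 0.228 m, so the parallel axis theorem gives I = 0 + (2.15)(0.228)² = 0.11177 kg m².
Total I = 0.020014 + 0.17623 + 0.11177 = 0.30801 kg m².

0.308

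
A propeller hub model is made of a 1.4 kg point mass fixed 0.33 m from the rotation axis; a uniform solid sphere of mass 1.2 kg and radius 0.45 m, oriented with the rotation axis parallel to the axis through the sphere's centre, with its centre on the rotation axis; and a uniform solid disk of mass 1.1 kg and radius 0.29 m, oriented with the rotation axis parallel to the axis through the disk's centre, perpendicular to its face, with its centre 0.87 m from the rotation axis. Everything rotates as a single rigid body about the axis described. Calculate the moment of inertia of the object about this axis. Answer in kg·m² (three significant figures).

Point mass: I_cm = 0; centre at d = 0.33 m, so I = I_cm + Md² gives I = 0 + (1.4)(0.33)² = 0.15246 kg·m².
Solid sphere: I_cm = (2/5)MR² = (2/5)(1.2)(0.45)² = 0.0972 kg·m²; axis through the centre, so I = 0.0972 kg·m².
Solid disk: I_cm = (1/2)MR² = (1/2)(1.1)(0.29)² = 0.046255 kg·m²; centre at d = 0.87 m, so I = I_cm + Md² gives I = 0.046255 + (1.1)(0.87)² = 0.87885 kg·m².
Total I = 0.15246 + 0.0972 + 0.87885 = 1.1285 kg·m².

1.13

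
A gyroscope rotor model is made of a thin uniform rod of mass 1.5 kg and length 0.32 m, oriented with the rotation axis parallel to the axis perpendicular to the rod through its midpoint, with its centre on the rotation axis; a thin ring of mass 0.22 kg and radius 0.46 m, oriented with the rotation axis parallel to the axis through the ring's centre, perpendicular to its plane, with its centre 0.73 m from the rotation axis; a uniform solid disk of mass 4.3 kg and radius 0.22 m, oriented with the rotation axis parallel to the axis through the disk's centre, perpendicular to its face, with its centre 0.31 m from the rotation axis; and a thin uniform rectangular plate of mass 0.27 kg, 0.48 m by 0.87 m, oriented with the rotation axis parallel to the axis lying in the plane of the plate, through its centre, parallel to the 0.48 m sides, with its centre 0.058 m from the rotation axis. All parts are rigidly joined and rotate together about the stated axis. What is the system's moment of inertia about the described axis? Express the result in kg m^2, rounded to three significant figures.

0.712

Thin rod: I_cm = (1/12)ML² = (1/12)(1.5)(0.32)² = 0.0128 kg m^2; axis through the centre, so I = 0.0128 kg m^2.
Thin ring: I_cm = MR² = (0.22)(0.46)² = 0.046552 kg m^2; centre at d = 0.73 m, so the parallel axis theorem gives I = 0.046552 + (0.22)(0.73)² = 0.16379 kg m^2.
Solid disk: I_cm = (1/2)MR² = (1/2)(4.3)(0.22)² = 0.10406 kg m^2; centre at d = 0.31 m, so the parallel axis theorem gives I = 0.10406 + (4.3)(0.31)² = 0.51729 kg m^2.
Rectangular plate: I_cm = (1/12)Mb² = (1/12)(0.27)(0.87)² = 0.01703 kg m^2; centre at d = 0.058 m, so the parallel axis theorem gives I = 0.01703 + (0.27)(0.058)² = 0.017939 kg m^2.
Total I = 0.0128 + 0.16379 + 0.51729 + 0.017939 = 0.71182 kg m^2.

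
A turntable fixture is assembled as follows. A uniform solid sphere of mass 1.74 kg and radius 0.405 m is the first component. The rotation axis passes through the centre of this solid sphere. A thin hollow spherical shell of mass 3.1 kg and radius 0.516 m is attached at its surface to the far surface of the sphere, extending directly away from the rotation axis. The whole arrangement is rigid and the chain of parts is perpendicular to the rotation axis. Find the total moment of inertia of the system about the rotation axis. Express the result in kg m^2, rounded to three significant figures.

3.29

Solid sphere: I_cm = (2/5)MR² = (2/5)(1.74)(0.405)² = 0.11416 kg m^2; axis through the centre, so I = 0.11416 kg m^2.
Spherical shell: I_cm = (2/3)MR² = (2/3)(3.1)(0.516)² = 0.55026 kg m^2; centre at d = 0.405 + 0.516 = 0.921 m, so the parallel axis theorem gives I = 0.55026 + (3.1)(0.921)² = 3.1798 kg m^2.
Total I = 0.11416 + 3.1798 = 3.294 kg m^2.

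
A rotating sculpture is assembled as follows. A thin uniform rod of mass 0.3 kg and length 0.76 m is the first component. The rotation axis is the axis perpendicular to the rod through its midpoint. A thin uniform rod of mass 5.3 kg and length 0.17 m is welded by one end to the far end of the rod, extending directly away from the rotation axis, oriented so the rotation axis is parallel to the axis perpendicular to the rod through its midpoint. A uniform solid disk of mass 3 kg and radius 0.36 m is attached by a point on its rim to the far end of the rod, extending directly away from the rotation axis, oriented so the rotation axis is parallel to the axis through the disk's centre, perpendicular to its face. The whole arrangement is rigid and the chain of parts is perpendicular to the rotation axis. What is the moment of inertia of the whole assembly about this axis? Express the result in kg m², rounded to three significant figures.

3.85

Thin rod: I_cm = (1/12)ML² = (1/12)(0.3)(0.76)² = 0.01444 kg m²; axis through the centre, so I = 0.01444 kg m².
Thin rod: I_cm = (1/12)ML² = (1/12)(5.3)(0.17)² = 0.012764 kg m²; centre at d = 0.38 + 0.085 = 0.465 m, so I = I_cm + Md² gives I = 0.012764 + (5.3)(0.465)² = 1.1588 kg m².
Solid disk: I_cm = (1/2)MR² = (1/2)(3)(0.36)² = 0.1944 kg m²; centre at d = 0.38 + 0.085 + 0.085 + 0.36 = 0.91 m, so I = I_cm + Md² gives I = 0.1944 + (3)(0.91)² = 2.6787 kg m².
Total I = 0.01444 + 1.1588 + 2.6787 = 3.8519 kg m².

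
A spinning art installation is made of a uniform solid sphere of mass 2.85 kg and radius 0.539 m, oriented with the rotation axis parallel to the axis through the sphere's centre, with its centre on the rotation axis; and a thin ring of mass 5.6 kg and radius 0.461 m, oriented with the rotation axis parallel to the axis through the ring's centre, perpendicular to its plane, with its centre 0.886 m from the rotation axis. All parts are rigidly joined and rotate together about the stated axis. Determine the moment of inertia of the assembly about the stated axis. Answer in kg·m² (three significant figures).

5.92

Solid sphere: I_cm = (2/5)MR² = (2/5)(2.85)(0.539)² = 0.33119 kg·m²; axis through the centre, so I = 0.33119 kg·m².
Thin ring: I_cm = MR² = (5.6)(0.461)² = 1.1901 kg·m²; centre at d = 0.886 m, so I = I_cm + Md² gives I = 1.1901 + (5.6)(0.886)² = 5.5861 kg·m².
Total I = 0.33119 + 5.5861 = 5.9173 kg·m².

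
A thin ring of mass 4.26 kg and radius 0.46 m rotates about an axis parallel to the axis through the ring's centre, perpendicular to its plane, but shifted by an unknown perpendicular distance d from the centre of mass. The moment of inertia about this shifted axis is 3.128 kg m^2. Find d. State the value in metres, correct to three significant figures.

0.723

About the centre-of-mass axis, I_cm = MR² = (4.26)(0.46)² = 0.90142 kg m^2.
Parallel axis theorem: I = I_cm + Md², so Md² = 3.128 − 0.90142 = 2.2266 kg m^2.
d = √(2.2266 / 4.26) = 0.72296 m.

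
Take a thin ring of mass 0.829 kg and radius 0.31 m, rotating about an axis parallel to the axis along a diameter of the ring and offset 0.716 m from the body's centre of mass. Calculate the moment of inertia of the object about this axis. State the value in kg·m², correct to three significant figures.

I_cm = (1/2)MR² = (1/2)(0.829)(0.31)² = 0.039833 kg·m²; centre at d = 0.716 m, so I = I_cm + Md² gives I = 0.039833 + (0.829)(0.716)² = 0.46483 kg·m².

0.465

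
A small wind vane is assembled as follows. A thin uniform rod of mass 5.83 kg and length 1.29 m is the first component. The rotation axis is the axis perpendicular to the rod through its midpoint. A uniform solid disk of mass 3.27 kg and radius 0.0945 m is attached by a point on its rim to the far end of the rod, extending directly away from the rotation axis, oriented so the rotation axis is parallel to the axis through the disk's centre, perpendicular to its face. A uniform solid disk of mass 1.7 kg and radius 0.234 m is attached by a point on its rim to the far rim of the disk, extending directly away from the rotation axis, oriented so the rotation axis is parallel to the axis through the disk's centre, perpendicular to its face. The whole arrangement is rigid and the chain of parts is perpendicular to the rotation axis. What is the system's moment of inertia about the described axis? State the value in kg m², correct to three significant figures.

Thin rod: I_cm = (1/12)ML² = (1/12)(5.83)(1.29)² = 0.80848 kg m²; axis through the centre, so I = 0.80848 kg m².
Solid disk: I_cm = (1/2)MR² = (1/2)(3.27)(0.0945)² = 0.014601 kg m²; centre at d = 0.645 + 0.0945 = 0.7395 m, so the parallel axis theorem gives I = 0.014601 + (3.27)(0.7395)² = 1.8028 kg m².
Solid disk: I_cm = (1/2)MR² = (1/2)(1.7)(0.234)² = 0.046543 kg m²; centre at d = 0.645 + 0.0945 + 0.0945 + 0.234 = 1.068 m, so the parallel axis theorem gives I = 0.046543 + (1.7)(1.068)² = 1.9856 kg m².
Total I = 0.80848 + 1.8028 + 1.9856 = 4.5969 kg m².

4.60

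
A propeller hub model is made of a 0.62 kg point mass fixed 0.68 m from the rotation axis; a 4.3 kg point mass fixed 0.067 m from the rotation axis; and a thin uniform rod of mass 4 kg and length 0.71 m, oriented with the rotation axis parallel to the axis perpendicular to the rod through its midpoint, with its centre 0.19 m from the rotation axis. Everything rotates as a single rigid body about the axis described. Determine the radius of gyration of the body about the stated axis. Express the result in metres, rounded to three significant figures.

0.263

Point mass: I_cm = 0; centre at d = 0.68 m, so the parallel axis theorem gives I = 0 + (0.62)(0.68)² = 0.28669 kg m².
Point mass: I_cm = 0; centre at d = 0.067 m, so the parallel axis theorem gives I = 0 + (4.3)(0.067)² = 0.019303 kg m².
Thin rod: I_cm = (1/12)ML² = (1/12)(4)(0.71)² = 0.16803 kg m²; centre at d = 0.19 m, so the parallel axis theorem gives I = 0.16803 + (4)(0.19)² = 0.31243 kg m².
Total I = 0.61842 kg m²; total mass M = 8.92 kg.
k = √(I/M) = √(0.61842/8.92) = 0.26331 m.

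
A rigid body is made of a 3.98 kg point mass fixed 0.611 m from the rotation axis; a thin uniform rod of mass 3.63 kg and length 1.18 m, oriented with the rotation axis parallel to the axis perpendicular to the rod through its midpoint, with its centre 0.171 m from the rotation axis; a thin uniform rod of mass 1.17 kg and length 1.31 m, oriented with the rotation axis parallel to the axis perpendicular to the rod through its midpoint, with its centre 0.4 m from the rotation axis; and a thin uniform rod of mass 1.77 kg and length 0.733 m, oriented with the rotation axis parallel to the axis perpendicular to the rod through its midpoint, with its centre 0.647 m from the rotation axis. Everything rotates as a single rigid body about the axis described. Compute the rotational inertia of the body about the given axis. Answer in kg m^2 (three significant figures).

Point mass: I_cm = 0; centre at d = 0.611 m, so the parallel axis theorem gives I = 0 + (3.98)(0.611)² = 1.4858 kg m^2.
Thin rod: I_cm = (1/12)ML² = (1/12)(3.63)(1.18)² = 0.4212 kg m^2; centre at d = 0.171 m, so the parallel axis theorem gives I = 0.4212 + (3.63)(0.171)² = 0.52735 kg m^2.
Thin rod: I_cm = (1/12)ML² = (1/12)(1.17)(1.31)² = 0.16732 kg m^2; centre at d = 0.4 m, so the parallel axis theorem gives I = 0.16732 + (1.17)(0.4)² = 0.35452 kg m^2.
Thin rod: I_cm = (1/12)ML² = (1/12)(1.77)(0.733)² = 0.07925 kg m^2; centre at d = 0.647 m, so the parallel axis theorem gives I = 0.07925 + (1.77)(0.647)² = 0.82019 kg m^2.
Total I = 1.4858 + 0.52735 + 0.35452 + 0.82019 = 3.1879 kg m^2.

3.19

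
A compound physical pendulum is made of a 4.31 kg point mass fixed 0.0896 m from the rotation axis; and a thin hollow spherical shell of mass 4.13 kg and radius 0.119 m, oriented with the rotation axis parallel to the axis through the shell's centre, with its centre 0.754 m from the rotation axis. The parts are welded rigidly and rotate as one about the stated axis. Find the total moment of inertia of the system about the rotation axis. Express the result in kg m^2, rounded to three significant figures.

Point mass: I_cm = 0; centre at d = 0.0896 m, so the parallel axis theorem gives I = 0 + (4.31)(0.0896)² = 0.034601 kg m^2.
Spherical shell: I_cm = (2/3)MR² = (2/3)(4.13)(0.119)² = 0.03899 kg m^2; centre at d = 0.754 m, so the parallel axis theorem gives I = 0.03899 + (4.13)(0.754)² = 2.387 kg m^2.
Total I = 0.034601 + 2.387 = 2.4216 kg m^2.

2.42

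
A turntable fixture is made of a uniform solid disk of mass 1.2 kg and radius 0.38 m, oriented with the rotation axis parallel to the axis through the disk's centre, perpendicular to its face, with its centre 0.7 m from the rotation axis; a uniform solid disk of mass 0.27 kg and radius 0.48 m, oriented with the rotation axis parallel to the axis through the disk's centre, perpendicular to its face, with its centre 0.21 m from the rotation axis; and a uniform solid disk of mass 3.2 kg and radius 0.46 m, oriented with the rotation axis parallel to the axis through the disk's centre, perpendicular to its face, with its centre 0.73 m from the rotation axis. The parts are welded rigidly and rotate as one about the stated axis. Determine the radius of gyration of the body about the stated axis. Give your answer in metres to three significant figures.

0.769

Solid disk: I_cm = (1/2)MR² = (1/2)(1.2)(0.38)² = 0.08664 kg·m²; centre at d = 0.7 m, so I = I_cm + Md² gives I = 0.08664 + (1.2)(0.7)² = 0.67464 kg·m².
Solid disk: I_cm = (1/2)MR² = (1/2)(0.27)(0.48)² = 0.031104 kg·m²; centre at d = 0.21 m, so I = I_cm + Md² gives I = 0.031104 + (0.27)(0.21)² = 0.043011 kg·m².
Solid disk: I_cm = (1/2)MR² = (1/2)(3.2)(0.46)² = 0.33856 kg·m²; centre at d = 0.73 m, so I = I_cm + Md² gives I = 0.33856 + (3.2)(0.73)² = 2.0438 kg·m².
Total I = 2.7615 kg·m²; total mass M = 4.67 kg.
k = √(I/M) = √(2.7615/4.67) = 0.76898 m.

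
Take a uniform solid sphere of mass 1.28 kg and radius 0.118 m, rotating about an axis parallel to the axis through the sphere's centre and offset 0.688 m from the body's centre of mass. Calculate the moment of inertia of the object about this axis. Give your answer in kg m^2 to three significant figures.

I_cm = (2/5)MR² = (2/5)(1.28)(0.118)² = 0.0071291 kg m^2; centre at d = 0.688 m, so I = I_cm + Md² gives I = 0.0071291 + (1.28)(0.688)² = 0.61301 kg m^2.

0.613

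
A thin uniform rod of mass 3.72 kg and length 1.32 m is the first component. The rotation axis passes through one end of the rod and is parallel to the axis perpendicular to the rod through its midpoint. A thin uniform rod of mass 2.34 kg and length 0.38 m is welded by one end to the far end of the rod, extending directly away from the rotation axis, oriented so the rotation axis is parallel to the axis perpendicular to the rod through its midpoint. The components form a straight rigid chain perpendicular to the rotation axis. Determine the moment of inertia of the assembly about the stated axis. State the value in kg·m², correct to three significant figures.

7.52

Thin rod: I_cm = (1/12)ML² = (1/12)(3.72)(1.32)² = 0.54014 kg·m²; centre at d = 0.66 m, so I = I_cm + Md² gives I = 0.54014 + (3.72)(0.66)² = 2.1606 kg·m².
Thin rod: I_cm = (1/12)ML² = (1/12)(2.34)(0.38)² = 0.028158 kg·m²; centre at d = 0.66 + 0.66 + 0.19 = 1.51 m, so I = I_cm + Md² gives I = 0.028158 + (2.34)(1.51)² = 5.3636 kg·m².
Total I = 2.1606 + 5.3636 = 7.5242 kg·m².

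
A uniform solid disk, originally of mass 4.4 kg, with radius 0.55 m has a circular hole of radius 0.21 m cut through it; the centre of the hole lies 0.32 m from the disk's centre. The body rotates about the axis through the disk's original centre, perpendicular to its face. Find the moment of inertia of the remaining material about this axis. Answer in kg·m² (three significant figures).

0.586

Unpierced body about its centre: I₀ = (1/2)MR² = (1/2)(4.4)(0.55)² = 0.6655 kg·m².
The removed disk has mass m = M·(r/R)² = (4.4)(0.21/0.55)² = 0.64145 kg (same uniform areal density).
Its moment of inertia about the rotation axis (parallel-axis theorem): I_hole = (1/2)mr² + md² = (1/2)(0.64145)(0.21)² + (0.64145)(0.32)² = 0.079829 kg·m².
Treating the hole as negative mass, I = I₀ − I_hole = 0.6655 − 0.079829 = 0.58567 kg·m².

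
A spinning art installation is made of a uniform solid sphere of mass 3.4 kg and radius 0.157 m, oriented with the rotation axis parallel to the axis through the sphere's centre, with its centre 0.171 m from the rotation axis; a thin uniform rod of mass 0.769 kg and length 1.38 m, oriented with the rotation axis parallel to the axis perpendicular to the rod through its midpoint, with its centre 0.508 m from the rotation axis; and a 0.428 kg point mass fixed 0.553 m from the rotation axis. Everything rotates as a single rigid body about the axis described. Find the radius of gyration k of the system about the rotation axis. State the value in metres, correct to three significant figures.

Solid sphere: I_cm = (2/5)MR² = (2/5)(3.4)(0.157)² = 0.033523 kg·m²; centre at d = 0.171 m, so the parallel axis theorem gives I = 0.033523 + (3.4)(0.171)² = 0.13294 kg·m².
Thin rod: I_cm = (1/12)ML² = (1/12)(0.769)(1.38)² = 0.12204 kg·m²; centre at d = 0.508 m, so the parallel axis theorem gives I = 0.12204 + (0.769)(0.508)² = 0.32049 kg·m².
Point mass: I_cm = 0; centre at d = 0.553 m, so the parallel axis theorem gives I = 0 + (0.428)(0.553)² = 0.13089 kg·m².
Total I = 0.58432 kg·m²; total mass M = 4.597 kg.
k = √(I/M) = √(0.58432/4.597) = 0.35652 m.

0.357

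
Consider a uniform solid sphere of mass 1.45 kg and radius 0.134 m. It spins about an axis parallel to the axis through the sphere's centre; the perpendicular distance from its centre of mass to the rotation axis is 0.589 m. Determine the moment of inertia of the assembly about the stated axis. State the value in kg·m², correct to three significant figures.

I_cm = (2/5)MR² = (2/5)(1.45)(0.134)² = 0.010414 kg·m²; centre at d = 0.589 m, so the parallel axis theorem gives I = 0.010414 + (1.45)(0.589)² = 0.51345 kg·m².

0.513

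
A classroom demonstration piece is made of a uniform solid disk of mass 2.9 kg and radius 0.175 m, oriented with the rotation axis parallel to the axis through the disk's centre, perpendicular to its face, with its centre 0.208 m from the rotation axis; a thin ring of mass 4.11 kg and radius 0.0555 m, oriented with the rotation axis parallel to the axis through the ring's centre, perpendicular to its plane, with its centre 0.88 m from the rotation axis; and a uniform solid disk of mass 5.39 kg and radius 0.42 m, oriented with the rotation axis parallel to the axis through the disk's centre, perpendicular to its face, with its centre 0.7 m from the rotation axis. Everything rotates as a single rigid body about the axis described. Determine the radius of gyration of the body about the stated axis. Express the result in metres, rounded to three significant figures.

Solid disk: I_cm = (1/2)MR² = (1/2)(2.9)(0.175)² = 0.044406 kg·m²; centre at d = 0.208 m, so I = I_cm + Md² gives I = 0.044406 + (2.9)(0.208)² = 0.16987 kg·m².
Thin ring: I_cm = MR² = (4.11)(0.0555)² = 0.01266 kg·m²; centre at d = 0.88 m, so I = I_cm + Md² gives I = 0.01266 + (4.11)(0.88)² = 3.1954 kg·m².
Solid disk: I_cm = (1/2)MR² = (1/2)(5.39)(0.42)² = 0.4754 kg·m²; centre at d = 0.7 m, so I = I_cm + Md² gives I = 0.4754 + (5.39)(0.7)² = 3.1165 kg·m².
Total I = 6.4818 kg·m²; total mass M = 12.4 kg.
k = √(I/M) = √(6.4818/12.4) = 0.723 m.

0.723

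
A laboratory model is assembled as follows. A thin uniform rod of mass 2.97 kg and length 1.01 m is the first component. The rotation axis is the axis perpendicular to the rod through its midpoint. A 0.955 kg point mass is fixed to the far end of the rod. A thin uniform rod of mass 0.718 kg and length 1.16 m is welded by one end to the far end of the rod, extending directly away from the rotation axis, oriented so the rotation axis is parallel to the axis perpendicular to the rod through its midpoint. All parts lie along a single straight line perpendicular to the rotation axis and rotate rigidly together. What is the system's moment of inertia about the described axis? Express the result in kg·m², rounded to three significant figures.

Thin rod: I_cm = (1/12)ML² = (1/12)(2.97)(1.01)² = 0.25247 kg·m²; axis through the centre, so I = 0.25247 kg·m².
Point mass: I_cm = 0; centre at d = 0.505 m, so the parallel axis theorem gives I = 0 + (0.955)(0.505)² = 0.24355 kg·m².
Thin rod: I_cm = (1/12)ML² = (1/12)(0.718)(1.16)² = 0.080512 kg·m²; centre at d = 0.505 + 0.58 = 1.085 m, so the parallel axis theorem gives I = 0.080512 + (0.718)(1.085)² = 0.92576 kg·m².
Total I = 0.25247 + 0.24355 + 0.92576 = 1.4218 kg·m².

1.42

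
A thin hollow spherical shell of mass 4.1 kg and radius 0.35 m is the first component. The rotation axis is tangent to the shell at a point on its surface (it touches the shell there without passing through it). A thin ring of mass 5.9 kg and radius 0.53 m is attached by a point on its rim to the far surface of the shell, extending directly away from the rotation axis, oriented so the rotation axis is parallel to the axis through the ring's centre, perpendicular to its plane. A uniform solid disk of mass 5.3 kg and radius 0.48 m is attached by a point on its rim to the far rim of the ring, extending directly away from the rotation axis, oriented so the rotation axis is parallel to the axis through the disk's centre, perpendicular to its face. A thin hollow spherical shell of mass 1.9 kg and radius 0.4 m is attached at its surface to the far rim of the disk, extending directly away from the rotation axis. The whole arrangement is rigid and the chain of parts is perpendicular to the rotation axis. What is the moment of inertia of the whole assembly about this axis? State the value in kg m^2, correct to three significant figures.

57.3

Spherical shell: I_cm = (2/3)MR² = (2/3)(4.1)(0.35)² = 0.33483 kg m^2; centre at d = 0.35 m, so I = I_cm + Md² gives I = 0.33483 + (4.1)(0.35)² = 0.83708 kg m^2.
Thin ring: I_cm = MR² = (5.9)(0.53)² = 1.6573 kg m^2; centre at d = 0.35 + 0.35 + 0.53 = 1.23 m, so I = I_cm + Md² gives I = 1.6573 + (5.9)(1.23)² = 10.583 kg m^2.
Solid disk: I_cm = (1/2)MR² = (1/2)(5.3)(0.48)² = 0.61056 kg m^2; centre at d = 0.35 + 0.35 + 0.53 + 0.53 + 0.48 = 2.24 m, so I = I_cm + Md² gives I = 0.61056 + (5.3)(2.24)² = 27.204 kg m^2.
Spherical shell: I_cm = (2/3)MR² = (2/3)(1.9)(0.4)² = 0.20267 kg m^2; centre at d = 0.35 + 0.35 + 0.53 + 0.53 + 0.48 + 0.48 + 0.4 = 3.12 m, so I = I_cm + Md² gives I = 0.20267 + (1.9)(3.12)² = 18.698 kg m^2.
Total I = 0.83708 + 10.583 + 27.204 + 18.698 = 57.322 kg m^2.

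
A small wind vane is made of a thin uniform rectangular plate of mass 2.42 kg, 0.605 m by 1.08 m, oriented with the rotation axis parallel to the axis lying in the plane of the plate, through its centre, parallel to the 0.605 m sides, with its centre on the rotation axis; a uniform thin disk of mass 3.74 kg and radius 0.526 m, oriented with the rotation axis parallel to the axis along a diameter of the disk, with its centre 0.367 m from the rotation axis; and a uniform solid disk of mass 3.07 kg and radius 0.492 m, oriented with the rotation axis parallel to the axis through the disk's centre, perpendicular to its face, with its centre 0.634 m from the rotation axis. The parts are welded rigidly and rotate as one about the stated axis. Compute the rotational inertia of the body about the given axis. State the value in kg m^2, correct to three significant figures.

Rectangular plate: I_cm = (1/12)Mb² = (1/12)(2.42)(1.08)² = 0.23522 kg m^2; axis through the centre, so I = 0.23522 kg m^2.
Thin disk: I_cm = (1/4)MR² = (1/4)(3.74)(0.526)² = 0.25869 kg m^2; centre at d = 0.367 m, so I = I_cm + Md² gives I = 0.25869 + (3.74)(0.367)² = 0.76243 kg m^2.
Solid disk: I_cm = (1/2)MR² = (1/2)(3.07)(0.492)² = 0.37157 kg m^2; centre at d = 0.634 m, so I = I_cm + Md² gives I = 0.37157 + (3.07)(0.634)² = 1.6056 kg m^2.
Total I = 0.23522 + 0.76243 + 1.6056 = 2.6032 kg m^2.

2.60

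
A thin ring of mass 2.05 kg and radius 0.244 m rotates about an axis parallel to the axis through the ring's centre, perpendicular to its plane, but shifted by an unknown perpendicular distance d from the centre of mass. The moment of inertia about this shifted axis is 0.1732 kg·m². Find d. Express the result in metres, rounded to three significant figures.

0.158

About the centre-of-mass axis, I_cm = MR² = (2.05)(0.244)² = 0.12205 kg·m².
Parallel axis theorem: I = I_cm + Md², so Md² = 0.1732 − 0.12205 = 0.051151 kg·m².
d = √(0.051151 / 2.05) = 0.15796 m.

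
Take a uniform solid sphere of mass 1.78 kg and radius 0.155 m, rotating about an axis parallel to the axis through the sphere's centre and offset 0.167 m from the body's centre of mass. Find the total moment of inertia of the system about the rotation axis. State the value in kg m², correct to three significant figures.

I_cm = (2/5)MR² = (2/5)(1.78)(0.155)² = 0.017106 kg m²; centre at d = 0.167 m, so I = I_cm + Md² gives I = 0.017106 + (1.78)(0.167)² = 0.066748 kg m².

0.0667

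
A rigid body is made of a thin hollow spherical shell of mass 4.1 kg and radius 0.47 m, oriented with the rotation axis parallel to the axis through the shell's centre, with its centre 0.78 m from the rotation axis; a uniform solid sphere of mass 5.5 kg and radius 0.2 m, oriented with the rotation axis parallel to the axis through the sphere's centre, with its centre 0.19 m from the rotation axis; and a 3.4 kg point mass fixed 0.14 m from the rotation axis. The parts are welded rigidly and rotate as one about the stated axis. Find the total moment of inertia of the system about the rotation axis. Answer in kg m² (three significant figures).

3.45

Spherical shell: I_cm = (2/3)MR² = (2/3)(4.1)(0.47)² = 0.60379 kg m²; centre at d = 0.78 m, so the parallel axis theorem gives I = 0.60379 + (4.1)(0.78)² = 3.0982 kg m².
Solid sphere: I_cm = (2/5)MR² = (2/5)(5.5)(0.2)² = 0.088 kg m²; centre at d = 0.19 m, so the parallel axis theorem gives I = 0.088 + (5.5)(0.19)² = 0.28655 kg m².
Point mass: I_cm = 0; centre at d = 0.14 m, so the parallel axis theorem gives I = 0 + (3.4)(0.14)² = 0.06664 kg m².
Total I = 3.0982 + 0.28655 + 0.06664 = 3.4514 kg m².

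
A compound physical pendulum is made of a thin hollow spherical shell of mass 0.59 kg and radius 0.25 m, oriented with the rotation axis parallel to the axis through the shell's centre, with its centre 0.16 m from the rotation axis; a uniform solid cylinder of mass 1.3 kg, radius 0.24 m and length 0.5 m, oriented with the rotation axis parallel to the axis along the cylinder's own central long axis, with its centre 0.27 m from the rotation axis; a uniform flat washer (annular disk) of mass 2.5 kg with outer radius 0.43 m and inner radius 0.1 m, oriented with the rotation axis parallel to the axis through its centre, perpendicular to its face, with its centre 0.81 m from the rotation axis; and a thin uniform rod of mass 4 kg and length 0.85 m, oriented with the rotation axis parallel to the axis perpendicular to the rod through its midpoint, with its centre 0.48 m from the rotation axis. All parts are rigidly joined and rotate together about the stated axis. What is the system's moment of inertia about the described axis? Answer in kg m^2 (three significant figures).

Spherical shell: I_cm = (2/3)MR² = (2/3)(0.59)(0.25)² = 0.024583 kg m^2; centre at d = 0.16 m, so I = I_cm + Md² gives I = 0.024583 + (0.59)(0.16)² = 0.039687 kg m^2.
Solid cylinder: I_cm = (1/2)MR² = (1/2)(1.3)(0.24)² = 0.03744 kg m^2; centre at d = 0.27 m, so I = I_cm + Md² gives I = 0.03744 + (1.3)(0.27)² = 0.13221 kg m^2.
Annular disk: I_cm = (1/2)M(R²+r²) = (1/2)(2.5)[(0.43)² + (0.1)²] = 0.24362 kg m^2; centre at d = 0.81 m, so I = I_cm + Md² gives I = 0.24362 + (2.5)(0.81)² = 1.8839 kg m^2.
Thin rod: I_cm = (1/12)ML² = (1/12)(4)(0.85)² = 0.24083 kg m^2; centre at d = 0.48 m, so I = I_cm + Md² gives I = 0.24083 + (4)(0.48)² = 1.1624 kg m^2.
Total I = 0.039687 + 0.13221 + 1.8839 + 1.1624 = 3.2182 kg m^2.

3.22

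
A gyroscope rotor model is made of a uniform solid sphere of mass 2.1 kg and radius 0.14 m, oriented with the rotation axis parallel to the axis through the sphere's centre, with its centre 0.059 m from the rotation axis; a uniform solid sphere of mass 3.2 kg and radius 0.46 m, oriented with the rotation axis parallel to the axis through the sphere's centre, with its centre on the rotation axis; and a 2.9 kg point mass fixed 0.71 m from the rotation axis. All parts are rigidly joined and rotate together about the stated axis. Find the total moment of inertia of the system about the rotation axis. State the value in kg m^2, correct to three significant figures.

Solid sphere: I_cm = (2/5)MR² = (2/5)(2.1)(0.14)² = 0.016464 kg m^2; centre at d = 0.059 m, so the parallel axis theorem gives I = 0.016464 + (2.1)(0.059)² = 0.023774 kg m^2.
Solid sphere: I_cm = (2/5)MR² = (2/5)(3.2)(0.46)² = 0.27085 kg m^2; axis through the centre, so I = 0.27085 kg m^2.
Point mass: I_cm = 0; centre at d = 0.71 m, so the parallel axis theorem gives I = 0 + (2.9)(0.71)² = 1.4619 kg m^2.
Total I = 0.023774 + 0.27085 + 1.4619 = 1.7565 kg m^2.

1.76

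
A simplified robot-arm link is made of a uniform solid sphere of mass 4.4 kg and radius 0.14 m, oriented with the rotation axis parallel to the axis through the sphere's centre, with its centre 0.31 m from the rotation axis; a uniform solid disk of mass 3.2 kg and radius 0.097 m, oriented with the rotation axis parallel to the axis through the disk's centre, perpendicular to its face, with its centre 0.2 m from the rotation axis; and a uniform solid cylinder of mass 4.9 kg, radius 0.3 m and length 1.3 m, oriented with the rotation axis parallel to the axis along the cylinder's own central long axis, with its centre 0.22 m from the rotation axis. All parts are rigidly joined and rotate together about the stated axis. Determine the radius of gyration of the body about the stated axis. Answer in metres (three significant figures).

Solid sphere: I_cm = (2/5)MR² = (2/5)(4.4)(0.14)² = 0.034496 kg m²; centre at d = 0.31 m, so I = I_cm + Md² gives I = 0.034496 + (4.4)(0.31)² = 0.45734 kg m².
Solid disk: I_cm = (1/2)MR² = (1/2)(3.2)(0.097)² = 0.015054 kg m²; centre at d = 0.2 m, so I = I_cm + Md² gives I = 0.015054 + (3.2)(0.2)² = 0.14305 kg m².
Solid cylinder: I_cm = (1/2)MR² = (1/2)(4.9)(0.3)² = 0.2205 kg m²; centre at d = 0.22 m, so I = I_cm + Md² gives I = 0.2205 + (4.9)(0.22)² = 0.45766 kg m².
Total I = 1.0581 kg m²; total mass M = 12.5 kg.
k = √(I/M) = √(1.0581/12.5) = 0.29094 m.

0.291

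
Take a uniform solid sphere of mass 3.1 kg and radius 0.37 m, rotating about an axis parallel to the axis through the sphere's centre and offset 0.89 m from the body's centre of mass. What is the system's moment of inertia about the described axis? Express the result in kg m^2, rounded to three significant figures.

2.63

I_cm = (2/5)MR² = (2/5)(3.1)(0.37)² = 0.16976 kg m^2; centre at d = 0.89 m, so I = I_cm + Md² gives I = 0.16976 + (3.1)(0.89)² = 2.6253 kg m^2.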